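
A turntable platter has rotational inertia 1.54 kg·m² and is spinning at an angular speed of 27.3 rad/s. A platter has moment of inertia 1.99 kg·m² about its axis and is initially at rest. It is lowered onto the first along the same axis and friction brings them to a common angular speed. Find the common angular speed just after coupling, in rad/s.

No external torque acts about the common axis, so total angular momentum is conserved.
Taking A's sense as positive: L = (1.540)(27.3) = 42.04 kg·m²·rad/s.
Combined I = 1.540 + 1.990 = 3.530 kg·m².
ω_f = L / I = 42.04 / 3.530 = 11.91 rad/s.

|ω_f| ≈ 11.9 rad/s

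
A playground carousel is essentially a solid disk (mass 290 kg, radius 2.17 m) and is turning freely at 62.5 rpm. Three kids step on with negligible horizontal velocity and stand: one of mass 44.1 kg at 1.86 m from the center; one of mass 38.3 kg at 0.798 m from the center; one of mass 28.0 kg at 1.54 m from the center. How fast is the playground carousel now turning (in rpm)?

ω_f ≈ 46.1 rpm

The added mass arrives with no angular momentum about the center, and any external torque about the center is negligible, so the system's angular momentum is conserved.
I_p = ½(290)(2.17)² = 682.8 kg·m².
Added inertia Σmr² = (44.1)(1.86)² + (38.3)(0.798)² + (28.0)(1.54)² = 243.4 kg·m²; I_f = 682.8 + 243.4 = 926.2 kg·m².
ω_f = I_p ω_i / I_f = (682.8)(62.5) / 926.2 = 46.08 rpm.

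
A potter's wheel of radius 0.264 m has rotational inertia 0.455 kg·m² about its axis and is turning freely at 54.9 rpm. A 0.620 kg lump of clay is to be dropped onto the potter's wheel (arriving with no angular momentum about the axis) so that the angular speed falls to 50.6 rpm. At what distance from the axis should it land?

The added mass arrives with no angular momentum about the axis, and any external torque about the axis is negligible, so the system's angular momentum is conserved.
I_p ω_i = (I_p + m r²) ω_f ⇒ m r² = I_p(ω_i/ω_f − 1) = 0.4550(54.9/50.6 − 1) = 0.03867 kg·m².
r = √(0.03867/0.620) = 0.2497 m.

r ≈ 0.250 m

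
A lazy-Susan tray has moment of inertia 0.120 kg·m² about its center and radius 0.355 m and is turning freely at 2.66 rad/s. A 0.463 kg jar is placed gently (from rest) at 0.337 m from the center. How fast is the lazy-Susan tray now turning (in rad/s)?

No external torque acts about the center; L_before = L_after.
Added inertia Σmr² = (0.463)(0.337)² = 0.05258 kg·m²; I_f = 0.1200 + 0.05258 = 0.1726 kg·m².
ω_f = I_p ω_i / I_f = (0.1200)(2.66) / 0.1726 = 1.850 rad/s.

ω_f ≈ 1.85 rad/s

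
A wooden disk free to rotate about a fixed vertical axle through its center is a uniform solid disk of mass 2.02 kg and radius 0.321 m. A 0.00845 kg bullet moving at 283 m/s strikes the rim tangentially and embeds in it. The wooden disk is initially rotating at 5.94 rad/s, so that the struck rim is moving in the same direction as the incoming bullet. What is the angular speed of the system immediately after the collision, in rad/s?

The axle reaction passes through the axle and exerts no torque about it; angular momentum about the axle is conserved through the impact.
I_p = ½(2.02)(0.321)² = 0.1041 kg·m². Taking the sense of the bullet's angular momentum as positive, L_{bullet} = m v R = (0.00845)(283)(0.321) = 0.7676 kg·m²/s.
L_i = +I_p ω_p + m v R = +(0.1041)(5.94) + 0.7676 = 1.386 kg·m²/s.
After sticking, I_f = I_p + m R² = 0.1041 + (0.00845)(0.321)² = 0.1049 kg·m².
ω_f = L_i / I_f = 1.386 / 0.1049 = 13.21 rad/s.

|ω_f| ≈ 13.2 rad/s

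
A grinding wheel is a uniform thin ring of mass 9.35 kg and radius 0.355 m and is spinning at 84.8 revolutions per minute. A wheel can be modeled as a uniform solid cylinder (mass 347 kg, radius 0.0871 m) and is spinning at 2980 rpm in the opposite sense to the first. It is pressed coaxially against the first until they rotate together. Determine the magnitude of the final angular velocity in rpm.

The coupling torques are internal; angular momentum about the shared axis is conserved.
Moments of inertia: I_A = (9.35)(0.355)² = 1.178 kg·m²; I_B = ½(347)(0.0871)² = 1.316 kg·m².
Taking A's sense as positive: L = (1.178)(84.8) − (1.316)(2980) = -3822 kg·m²·rpm.
Combined I = 1.178 + 1.316 = 2.495 kg·m².
ω_f = L / I = -3822 / 2.495 = -1532 rpm.

|ω_f| ≈ 1530 rpm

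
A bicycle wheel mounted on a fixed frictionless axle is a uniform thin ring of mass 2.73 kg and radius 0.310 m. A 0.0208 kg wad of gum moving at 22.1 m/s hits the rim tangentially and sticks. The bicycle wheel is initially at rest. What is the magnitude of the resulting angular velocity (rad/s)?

|ω_f| ≈ 0.539 rad/s

About the axle the impulsive forces during the collision are internal, so angular momentum about that axis is conserved.
I_p = (2.73)(0.310)² = 0.2624 kg·m². Taking the sense of the wad of gum's angular momentum as positive, L_{wad} = m v R = (0.0208)(22.1)(0.310) = 0.1425 kg·m²/s.
L_i = 0 + 0.1425 = 0.1425 kg·m²/s.
After sticking, I_f = I_p + m R² = 0.2624 + (0.0208)(0.310)² = 0.2644 kg·m².
ω_f = L_i / I_f = 0.1425 / 0.2644 = 0.5391 rad/s.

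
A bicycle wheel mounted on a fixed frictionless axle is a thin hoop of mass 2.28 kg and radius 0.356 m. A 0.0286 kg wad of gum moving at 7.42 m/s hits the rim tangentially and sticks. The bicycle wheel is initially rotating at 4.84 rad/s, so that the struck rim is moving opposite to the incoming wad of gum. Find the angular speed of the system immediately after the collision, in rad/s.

|ω_f| ≈ 4.52 rad/s

About the axle the impulsive forces during the collision are internal, so angular momentum about that axis is conserved.
I_p = (2.28)(0.356)² = 0.2890 kg·m². Taking the sense of the wad of gum's angular momentum as positive, L_{wad} = m v R = (0.0286)(7.42)(0.356) = 0.07555 kg·m²/s.
L_i = −I_p ω_p + m v R = −(0.2890)(4.84) + 0.07555 = -1.323 kg·m²/s.
After sticking, I_f = I_p + m R² = 0.2890 + (0.0286)(0.356)² = 0.2926 kg·m².
ω_f = L_i / I_f = -1.323 / 0.2926 = -4.522 rad/s.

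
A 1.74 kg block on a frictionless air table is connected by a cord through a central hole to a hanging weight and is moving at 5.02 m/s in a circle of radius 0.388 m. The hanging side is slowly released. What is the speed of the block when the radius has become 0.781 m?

v₂ ≈ 2.49 m/s

Central (radial) force ⇒ zero torque about the center ⇒ m v r is constant.
v₂ = v₁ r₁ / r₂ = (5.02)(0.388) / (0.781) = 2.494 m/s.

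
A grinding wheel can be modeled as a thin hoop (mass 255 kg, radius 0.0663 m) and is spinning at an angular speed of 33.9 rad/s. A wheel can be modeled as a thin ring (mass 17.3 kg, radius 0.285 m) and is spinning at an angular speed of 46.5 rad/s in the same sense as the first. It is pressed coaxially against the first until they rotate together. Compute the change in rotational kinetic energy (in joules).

The coupling torques are internal; angular momentum about the shared axis is conserved.
Moments of inertia: I_A = (255)(0.0663)² = 1.121 kg·m²; I_B = (17.3)(0.285)² = 1.405 kg·m².
Taking A's sense as positive: L = (1.121)(33.9) + (1.405)(46.5) = 103.3 kg·m²·rad/s.
Combined I = 1.121 + 1.405 = 2.526 kg·m².
ω_f = L / I = 103.3 / 2.526 = 40.91 rad/s.
KE_i = ½ΣIω² = 2163 J; KE_f = ½(2.526)(40.91)² = 2114 J.

ΔKE ≈ -49.5 J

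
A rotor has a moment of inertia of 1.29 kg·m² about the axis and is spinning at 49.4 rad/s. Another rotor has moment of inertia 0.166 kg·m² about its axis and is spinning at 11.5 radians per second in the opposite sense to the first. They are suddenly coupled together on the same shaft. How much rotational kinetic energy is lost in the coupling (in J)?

ΔKE lost ≈ 273 J

No external torque acts about the common axis, so total angular momentum is conserved.
Taking A's sense as positive: L = (1.290)(49.4) − (0.1660)(11.5) = 61.82 kg·m²·rad/s.
Combined I = 1.290 + 0.1660 = 1.456 kg·m².
ω_f = L / I = 61.82 / 1.456 = 42.46 rad/s.
KE_i = ½ΣIω² = 1585 J; KE_f = ½(1.456)(42.46)² = 1312 J.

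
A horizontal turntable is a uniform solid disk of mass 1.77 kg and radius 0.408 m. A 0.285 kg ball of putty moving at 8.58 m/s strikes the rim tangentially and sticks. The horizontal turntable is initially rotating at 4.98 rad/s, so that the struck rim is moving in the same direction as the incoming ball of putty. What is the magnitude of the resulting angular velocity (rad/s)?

The axle reaction passes through the axle and exerts no torque about it; angular momentum about the axle is conserved through the impact.
I_p = ½(1.77)(0.408)² = 0.1473 kg·m². Taking the sense of the ball of putty's angular momentum as positive, L_{ball} = m v R = (0.285)(8.58)(0.408) = 0.9977 kg·m²/s.
L_i = +I_p ω_p + m v R = +(0.1473)(4.98) + 0.9977 = 1.731 kg·m²/s.
After sticking, I_f = I_p + m R² = 0.1473 + (0.285)(0.408)² = 0.1948 kg·m².
ω_f = L_i / I_f = 1.731 / 0.1948 = 8.889 rad/s.

|ω_f| ≈ 8.89 rad/s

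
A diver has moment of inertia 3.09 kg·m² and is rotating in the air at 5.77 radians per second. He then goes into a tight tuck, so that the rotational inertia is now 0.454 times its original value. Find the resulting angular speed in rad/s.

No external torque acts about the spin axis, so angular momentum is conserved.
I₂ = 0.454 × 3.09 = 1.403 kg·m².
ω₂ = I₁ω₁ / I₂ = (3.090)(5.77 rad/s) / (1.403) = 12.71 rad/s.

ω₂ ≈ 12.7 rad/s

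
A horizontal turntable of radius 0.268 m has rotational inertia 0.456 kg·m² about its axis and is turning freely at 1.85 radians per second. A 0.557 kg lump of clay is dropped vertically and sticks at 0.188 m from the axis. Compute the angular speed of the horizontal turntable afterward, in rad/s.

No external torque acts about the axis; L_before = L_after.
Added inertia Σmr² = (0.557)(0.188)² = 0.01969 kg·m²; I_f = 0.4560 + 0.01969 = 0.4757 kg·m².
ω_f = I_p ω_i / I_f = (0.4560)(1.85) / 0.4757 = 1.773 rad/s.

ω_f ≈ 1.77 rad/s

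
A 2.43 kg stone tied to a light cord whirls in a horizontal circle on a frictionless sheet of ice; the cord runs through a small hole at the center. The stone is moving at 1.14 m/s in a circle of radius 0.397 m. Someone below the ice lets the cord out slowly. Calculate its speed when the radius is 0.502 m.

The only horizontal force on the mass is along the cord (radial), so it exerts no torque about the hole and angular momentum m v r is conserved.
v₂ = v₁ r₁ / r₂ = (1.14)(0.397) / (0.502) = 0.9016 m/s.

v₂ ≈ 0.902 m/s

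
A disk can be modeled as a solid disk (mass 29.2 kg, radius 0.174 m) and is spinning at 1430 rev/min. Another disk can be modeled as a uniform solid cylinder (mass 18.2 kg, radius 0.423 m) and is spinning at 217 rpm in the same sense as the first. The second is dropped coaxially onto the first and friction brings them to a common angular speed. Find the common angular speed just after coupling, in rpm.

|ω_f| ≈ 476 rpm

The coupling torques are internal; angular momentum about the shared axis is conserved.
Moments of inertia: I_A = ½(29.2)(0.174)² = 0.4420 kg·m²; I_B = ½(18.2)(0.423)² = 1.628 kg·m².
Taking A's sense as positive: L = (0.4420)(1430) + (1.628)(217) = 985.4 kg·m²·rpm.
Combined I = 0.4420 + 1.628 = 2.070 kg·m².
ω_f = L / I = 985.4 / 2.070 = 476.0 rpm.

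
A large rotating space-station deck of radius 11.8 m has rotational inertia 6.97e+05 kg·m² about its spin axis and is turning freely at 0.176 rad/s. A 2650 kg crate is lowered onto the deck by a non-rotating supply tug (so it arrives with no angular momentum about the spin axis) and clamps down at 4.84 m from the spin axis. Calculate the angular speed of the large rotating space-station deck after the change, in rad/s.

No external torque acts about the spin axis; L_before = L_after.
Added inertia Σmr² = (2650)(4.84)² = 62080 kg·m²; I_f = 6.970e+05 + 62080 = 7.591e+05 kg·m².
ω_f = I_p ω_i / I_f = (6.970e+05)(0.176) / 7.591e+05 = 0.1616 rad/s.

ω_f ≈ 0.162 rad/s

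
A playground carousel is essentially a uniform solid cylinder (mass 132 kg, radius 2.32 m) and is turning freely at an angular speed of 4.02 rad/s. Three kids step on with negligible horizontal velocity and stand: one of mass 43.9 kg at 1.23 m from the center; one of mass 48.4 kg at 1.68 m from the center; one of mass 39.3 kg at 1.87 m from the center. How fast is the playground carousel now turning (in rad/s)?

The added mass arrives with no angular momentum about the center, and any external torque about the center is negligible, so the system's angular momentum is conserved.
I_p = ½(132)(2.32)² = 355.2 kg·m².
Added inertia Σmr² = (43.9)(1.23)² + (48.4)(1.68)² + (39.3)(1.87)² = 340.4 kg·m²; I_f = 355.2 + 340.4 = 695.7 kg·m².
ω_f = I_p ω_i / I_f = (355.2)(4.02) / 695.7 = 2.053 rad/s.

ω_f ≈ 2.05 rad/s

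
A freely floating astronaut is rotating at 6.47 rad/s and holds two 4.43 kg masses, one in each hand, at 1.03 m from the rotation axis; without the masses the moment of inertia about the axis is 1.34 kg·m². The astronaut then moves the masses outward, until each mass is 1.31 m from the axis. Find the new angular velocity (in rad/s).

With no external torque about the axis, L is conserved: I₁ω₁ = I₂ω₂.
I₁ = 1.34 + 2(4.43)(1.03)² = 10.74 kg·m²; I₂ = 1.34 + 2(4.43)(1.31)² = 16.54 kg·m².
ω₂ = I₁ω₁ / I₂ = (10.74)(6.47 rad/s) / (16.54) = 4.200 rad/s.

ω₂ ≈ 4.20 rad/s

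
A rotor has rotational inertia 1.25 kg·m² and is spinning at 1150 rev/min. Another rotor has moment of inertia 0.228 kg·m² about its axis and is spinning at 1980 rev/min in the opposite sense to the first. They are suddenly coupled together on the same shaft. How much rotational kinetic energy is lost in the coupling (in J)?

ΔKE lost ≈ 10400 J

The coupling torques are internal; angular momentum about the shared axis is conserved.
Taking A's sense as positive: L = (1.250)(1150) − (0.2280)(1980) = 986.1 kg·m²·rpm.
Combined I = 1.250 + 0.2280 = 1.478 kg·m².
ω_f = L / I = 986.1 / 1.478 = 667.2 rpm.
KE_i = ½ΣIω² = 13970 J; KE_f = ½(1.478)(69.86)² = 3607 J.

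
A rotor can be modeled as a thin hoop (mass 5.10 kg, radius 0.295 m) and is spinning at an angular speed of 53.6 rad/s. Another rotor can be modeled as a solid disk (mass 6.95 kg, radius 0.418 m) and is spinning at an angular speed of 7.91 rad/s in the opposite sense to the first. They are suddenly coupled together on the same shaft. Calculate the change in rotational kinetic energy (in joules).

The coupling torques are internal; angular momentum about the shared axis is conserved.
Moments of inertia: I_A = (5.10)(0.295)² = 0.4438 kg·m²; I_B = ½(6.95)(0.418)² = 0.6072 kg·m².
Taking A's sense as positive: L = (0.4438)(53.6) − (0.6072)(7.91) = 18.99 kg·m²·rad/s.
Combined I = 0.4438 + 0.6072 = 1.051 kg·m².
ω_f = L / I = 18.99 / 1.051 = 18.07 rad/s.
KE_i = ½ΣIω² = 656.5 J; KE_f = ½(1.051)(18.07)² = 171.5 J.

ΔKE ≈ -485 J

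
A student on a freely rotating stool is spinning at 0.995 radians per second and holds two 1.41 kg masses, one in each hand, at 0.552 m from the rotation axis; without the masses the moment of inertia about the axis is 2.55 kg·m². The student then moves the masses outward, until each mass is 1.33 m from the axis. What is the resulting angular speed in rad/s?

With no external torque about the axis, L is conserved: I₁ω₁ = I₂ω₂.
I₁ = 2.55 + 2(1.41)(0.552)² = 3.409 kg·m²; I₂ = 2.55 + 2(1.41)(1.33)² = 7.538 kg·m².
ω₂ = I₁ω₁ / I₂ = (3.409)(0.995 rad/s) / (7.538) = 0.4500 rad/s.

ω₂ ≈ 0.450 rad/s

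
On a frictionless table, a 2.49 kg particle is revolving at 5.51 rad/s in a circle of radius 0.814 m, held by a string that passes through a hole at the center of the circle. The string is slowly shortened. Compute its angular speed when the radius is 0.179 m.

No torque about the axis ⇒ m r₁² ω₁ = m r₂² ω₂.
ω₂ = ω₁ (r₁/r₂)² = (5.51)(0.814/0.179)² = 113.9 rad/s.

ω₂ ≈ 114 rad/s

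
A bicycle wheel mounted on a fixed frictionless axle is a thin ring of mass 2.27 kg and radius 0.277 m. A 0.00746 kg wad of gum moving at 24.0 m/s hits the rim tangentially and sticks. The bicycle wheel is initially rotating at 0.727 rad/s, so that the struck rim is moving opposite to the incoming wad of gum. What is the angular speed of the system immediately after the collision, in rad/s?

About the axle the impulsive forces during the collision are internal, so angular momentum about that axis is conserved.
I_p = (2.27)(0.277)² = 0.1742 kg·m². Taking the sense of the wad of gum's angular momentum as positive, L_{wad} = m v R = (0.00746)(24.0)(0.277) = 0.04959 kg·m²/s.
L_i = −I_p ω_p + m v R = −(0.1742)(0.727) + 0.04959 = -0.07703 kg·m²/s.
After sticking, I_f = I_p + m R² = 0.1742 + (0.00746)(0.277)² = 0.1747 kg·m².
ω_f = L_i / I_f = -0.07703 / 0.1747 = -0.4408 rad/s.

|ω_f| ≈ 0.441 rad/s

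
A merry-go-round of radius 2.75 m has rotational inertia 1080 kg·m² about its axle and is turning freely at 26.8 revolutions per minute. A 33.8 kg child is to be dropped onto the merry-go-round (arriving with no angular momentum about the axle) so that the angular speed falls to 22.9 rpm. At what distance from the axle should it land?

r ≈ 2.33 m

The added mass arrives with no angular momentum about the axle, and any external torque about the axle is negligible, so the system's angular momentum is conserved.
I_p ω_i = (I_p + m r²) ω_f ⇒ m r² = I_p(ω_i/ω_f − 1) = 1080(26.8/22.9 − 1) = 183.9 kg·m².
r = √(183.9/33.8) = 2.333 m.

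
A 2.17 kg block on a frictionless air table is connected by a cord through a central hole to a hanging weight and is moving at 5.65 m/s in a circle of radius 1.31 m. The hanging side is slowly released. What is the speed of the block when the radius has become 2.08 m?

v₂ ≈ 3.56 m/s

Central (radial) force ⇒ zero torque about the center ⇒ m v r is constant.
v₂ = v₁ r₁ / r₂ = (5.65)(1.31) / (2.08) = 3.558 m/s.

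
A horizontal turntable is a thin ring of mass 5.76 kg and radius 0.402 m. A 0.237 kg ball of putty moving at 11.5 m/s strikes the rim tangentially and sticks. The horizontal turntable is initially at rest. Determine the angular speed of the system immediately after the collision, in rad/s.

|ω_f| ≈ 1.13 rad/s

The axle reaction passes through the axle and exerts no torque about it; angular momentum about the axle is conserved through the impact.
I_p = (5.76)(0.402)² = 0.9308 kg·m². Taking the sense of the ball of putty's angular momentum as positive, L_{ball} = m v R = (0.237)(11.5)(0.402) = 1.096 kg·m²/s.
L_i = 0 + 1.096 = 1.096 kg·m²/s.
After sticking, I_f = I_p + m R² = 0.9308 + (0.237)(0.402)² = 0.9691 kg·m².
ω_f = L_i / I_f = 1.096 / 0.9691 = 1.131 rad/s.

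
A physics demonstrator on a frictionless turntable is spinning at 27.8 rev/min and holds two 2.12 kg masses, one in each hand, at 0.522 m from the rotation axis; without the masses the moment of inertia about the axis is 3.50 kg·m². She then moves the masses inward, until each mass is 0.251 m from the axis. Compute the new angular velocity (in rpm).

With no external torque about the axis, L is conserved: I₁ω₁ = I₂ω₂.
I₁ = 3.50 + 2(2.12)(0.522)² = 4.655 kg·m²; I₂ = 3.50 + 2(2.12)(0.251)² = 3.767 kg·m².
ω₂ = I₁ω₁ / I₂ = (4.655)(27.8 rpm) / (3.767) = 34.35 rpm.

ω₂ ≈ 34.4 rpm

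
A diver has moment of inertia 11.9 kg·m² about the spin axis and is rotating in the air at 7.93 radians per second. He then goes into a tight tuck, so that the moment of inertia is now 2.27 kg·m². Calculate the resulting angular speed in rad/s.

ω₂ ≈ 41.6 rad/s

With no external torque about the axis, L is conserved: I₁ω₁ = I₂ω₂.
ω₂ = I₁ω₁ / I₂ = (11.90)(7.93 rad/s) / (2.270) = 41.57 rad/s.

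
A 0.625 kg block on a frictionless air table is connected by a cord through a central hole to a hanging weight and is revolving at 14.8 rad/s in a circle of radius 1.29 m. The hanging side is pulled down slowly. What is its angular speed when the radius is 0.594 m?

No torque about the axis ⇒ m r₁² ω₁ = m r₂² ω₂.
ω₂ = ω₁ (r₁/r₂)² = (14.8)(1.29/0.594)² = 69.80 rad/s.

ω₂ ≈ 69.8 rad/s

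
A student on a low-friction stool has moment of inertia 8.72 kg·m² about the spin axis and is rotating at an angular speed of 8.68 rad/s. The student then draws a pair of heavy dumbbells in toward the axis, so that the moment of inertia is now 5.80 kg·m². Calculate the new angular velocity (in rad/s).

ω₂ ≈ 13.0 rad/s

With no external torque about the axis, L is conserved: I₁ω₁ = I₂ω₂.
ω₂ = I₁ω₁ / I₂ = (8.720)(8.68 rad/s) / (5.800) = 13.05 rad/s.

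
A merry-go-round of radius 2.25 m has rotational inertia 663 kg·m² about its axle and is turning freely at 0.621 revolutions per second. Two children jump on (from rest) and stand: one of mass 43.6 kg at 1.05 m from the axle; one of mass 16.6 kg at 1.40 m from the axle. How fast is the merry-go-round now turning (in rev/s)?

ω_f ≈ 0.554 rev/s

No external torque acts about the axle; L_before = L_after.
Added inertia Σmr² = (43.6)(1.05)² + (16.6)(1.40)² = 80.61 kg·m²; I_f = 663.0 + 80.61 = 743.6 kg·m².
ω_f = I_p ω_i / I_f = (663.0)(0.621) / 743.6 = 0.5537 rev/s.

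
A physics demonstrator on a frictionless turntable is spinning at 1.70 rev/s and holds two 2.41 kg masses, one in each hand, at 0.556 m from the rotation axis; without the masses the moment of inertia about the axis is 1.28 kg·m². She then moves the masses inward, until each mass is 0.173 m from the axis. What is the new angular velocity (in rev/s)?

No external torque acts about the spin axis, so angular momentum is conserved.
I₁ = 1.28 + 2(2.41)(0.556)² = 2.770 kg·m²; I₂ = 1.28 + 2(2.41)(0.173)² = 1.424 kg·m².
ω₂ = I₁ω₁ / I₂ = (2.770)(1.70 rev/s) / (1.424) = 3.306 rev/s.

ω₂ ≈ 3.31 rev/s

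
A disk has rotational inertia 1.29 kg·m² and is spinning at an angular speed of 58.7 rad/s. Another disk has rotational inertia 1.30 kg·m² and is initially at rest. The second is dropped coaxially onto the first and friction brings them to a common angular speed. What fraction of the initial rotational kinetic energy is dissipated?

No external torque acts about the common axis, so total angular momentum is conserved.
Taking A's sense as positive: L = (1.290)(58.7) = 75.72 kg·m²·rad/s.
Combined I = 1.290 + 1.300 = 2.590 kg·m².
ω_f = L / I = 75.72 / 2.590 = 29.24 rad/s.
KE_i = ½ΣIω² = 2222 J; KE_f = ½(2.590)(29.24)² = 1107 J.
Fraction dissipated = (KE_i − KE_f)/KE_i = 0.5019.

fraction ≈ 0.502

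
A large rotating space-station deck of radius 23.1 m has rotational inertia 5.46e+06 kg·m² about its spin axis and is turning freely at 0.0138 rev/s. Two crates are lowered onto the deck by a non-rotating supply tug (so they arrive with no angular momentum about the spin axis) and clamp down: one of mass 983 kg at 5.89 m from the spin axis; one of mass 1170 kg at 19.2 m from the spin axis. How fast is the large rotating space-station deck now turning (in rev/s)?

ω_f ≈ 0.0127 rev/s

No external torque acts about the spin axis; L_before = L_after.
Added inertia Σmr² = (983)(5.89)² + (1170)(19.2)² = 4.654e+05 kg·m²; I_f = 5.460e+06 + 4.654e+05 = 5.925e+06 kg·m².
ω_f = I_p ω_i / I_f = (5.460e+06)(0.0138) / 5.925e+06 = 0.01272 rev/s.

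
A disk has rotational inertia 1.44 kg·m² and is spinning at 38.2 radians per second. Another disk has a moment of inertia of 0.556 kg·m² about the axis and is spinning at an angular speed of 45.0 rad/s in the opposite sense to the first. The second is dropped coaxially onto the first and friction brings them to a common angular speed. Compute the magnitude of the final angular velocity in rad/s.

The coupling torques are internal; angular momentum about the shared axis is conserved.
Taking A's sense as positive: L = (1.440)(38.2) − (0.5560)(45.0) = 29.99 kg·m²·rad/s.
Combined I = 1.440 + 0.5560 = 1.996 kg·m².
ω_f = L / I = 29.99 / 1.996 = 15.02 rad/s.

|ω_f| ≈ 15.0 rad/s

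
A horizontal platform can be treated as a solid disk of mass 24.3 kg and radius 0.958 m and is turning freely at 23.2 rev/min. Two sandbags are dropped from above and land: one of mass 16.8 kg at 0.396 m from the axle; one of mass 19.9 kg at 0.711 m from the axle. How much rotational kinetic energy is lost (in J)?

energy lost ≈ 17.5 J

No external torque acts about the axle; L_before = L_after.
I_p = ½(24.3)(0.958)² = 11.15 kg·m².
Added inertia Σmr² = (16.8)(0.396)² + (19.9)(0.711)² = 12.69 kg·m²; I_f = 11.15 + 12.69 = 23.85 kg·m².
ω_f = I_p ω_i / I_f = (11.15)(23.2) / 23.85 = 10.85 rpm.
KE_i = ½(11.15)(2.429 rad/s)² = 32.91 J; KE_f = ½(23.85)(1.136)² = 15.39 J.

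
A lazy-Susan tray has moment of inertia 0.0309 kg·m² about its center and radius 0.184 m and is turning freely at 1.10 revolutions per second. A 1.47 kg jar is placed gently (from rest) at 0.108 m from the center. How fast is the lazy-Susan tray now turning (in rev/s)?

The added mass arrives with no angular momentum about the center, and any external torque about the center is negligible, so the system's angular momentum is conserved.
Added inertia Σmr² = (1.47)(0.108)² = 0.01715 kg·m²; I_f = 0.03090 + 0.01715 = 0.04805 kg·m².
ω_f = I_p ω_i / I_f = (0.03090)(1.10) / 0.04805 = 0.7074 rev/s.

ω_f ≈ 0.707 rev/s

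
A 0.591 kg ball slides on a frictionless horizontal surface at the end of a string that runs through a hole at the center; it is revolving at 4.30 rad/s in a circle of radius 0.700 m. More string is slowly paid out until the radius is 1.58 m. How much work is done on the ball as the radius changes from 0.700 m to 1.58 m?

W ≈ -2.15 J

The constraining force is radial, so m r² ω about the center is conserved.
ω₂ = ω₁ (r₁/r₂)² = (4.30)(0.700/1.58)² = 0.8440 rad/s.
W = ΔKE = ½m(v₂² − v₁²) = -2.152 J.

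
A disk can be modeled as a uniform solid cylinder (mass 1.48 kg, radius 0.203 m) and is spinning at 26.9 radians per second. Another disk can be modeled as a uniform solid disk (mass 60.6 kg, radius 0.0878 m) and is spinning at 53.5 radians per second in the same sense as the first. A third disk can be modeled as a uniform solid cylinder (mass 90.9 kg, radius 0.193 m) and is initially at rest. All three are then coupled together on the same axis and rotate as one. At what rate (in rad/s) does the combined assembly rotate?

The coupling torques are internal; angular momentum about the shared axis is conserved.
Moments of inertia: I_A = ½(1.48)(0.203)² = 0.03049 kg·m²; I_B = ½(60.6)(0.0878)² = 0.2336 kg·m²; I_C = ½(90.9)(0.193)² = 1.693 kg·m².
Taking A's sense as positive: L = (0.03049)(26.9) + (0.2336)(53.5) = 13.32 kg·m²·rad/s.
Combined I = 0.03049 + 0.2336 + 1.693 = 1.957 kg·m².
ω_f = L / I = 13.32 / 1.957 = 6.805 rad/s.

|ω_f| ≈ 6.80 rad/s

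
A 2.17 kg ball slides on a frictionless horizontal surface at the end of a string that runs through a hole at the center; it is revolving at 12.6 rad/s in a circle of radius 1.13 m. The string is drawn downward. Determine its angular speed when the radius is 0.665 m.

No torque about the axis ⇒ m r₁² ω₁ = m r₂² ω₂.
ω₂ = ω₁ (r₁/r₂)² = (12.6)(1.13/0.665)² = 36.38 rad/s.

ω₂ ≈ 36.4 rad/s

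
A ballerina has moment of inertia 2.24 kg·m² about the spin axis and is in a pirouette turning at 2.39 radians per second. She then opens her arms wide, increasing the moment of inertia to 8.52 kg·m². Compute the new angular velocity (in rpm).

With no external torque about the axis, L is conserved: I₁ω₁ = I₂ω₂.
ω₂ = I₁ω₁ / I₂ = (2.240)(2.39 rad/s) / (8.520) = 0.6284 rad/s = 6.000 rpm.

ω₂ ≈ 6.00 rpm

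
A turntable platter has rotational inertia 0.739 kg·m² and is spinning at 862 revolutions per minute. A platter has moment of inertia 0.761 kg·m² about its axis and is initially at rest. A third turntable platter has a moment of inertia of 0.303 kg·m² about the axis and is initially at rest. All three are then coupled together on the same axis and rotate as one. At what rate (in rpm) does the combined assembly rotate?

The coupling torques are internal; angular momentum about the shared axis is conserved.
Taking A's sense as positive: L = (0.7390)(862) = 637.0 kg·m²·rpm.
Combined I = 0.7390 + 0.7610 + 0.3030 = 1.803 kg·m².
ω_f = L / I = 637.0 / 1.803 = 353.3 rpm.

|ω_f| ≈ 353 rpm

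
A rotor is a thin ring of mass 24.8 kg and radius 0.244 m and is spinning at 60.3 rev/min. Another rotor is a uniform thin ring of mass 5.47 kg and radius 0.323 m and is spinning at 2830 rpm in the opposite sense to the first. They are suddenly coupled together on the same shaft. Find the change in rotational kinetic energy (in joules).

ΔKE ≈ -18900 J

No external torque acts about the common axis, so total angular momentum is conserved.
Moments of inertia: I_A = (24.8)(0.244)² = 1.476 kg·m²; I_B = (5.47)(0.323)² = 0.5707 kg·m².
Taking A's sense as positive: L = (1.476)(60.3) − (0.5707)(2830) = -1526 kg·m²·rpm.
Combined I = 1.476 + 0.5707 = 2.047 kg·m².
ω_f = L / I = -1526 / 2.047 = -745.4 rpm.
KE_i = ½ΣIω² = 25090 J; KE_f = ½(2.047)(78.06)² = 6237 J.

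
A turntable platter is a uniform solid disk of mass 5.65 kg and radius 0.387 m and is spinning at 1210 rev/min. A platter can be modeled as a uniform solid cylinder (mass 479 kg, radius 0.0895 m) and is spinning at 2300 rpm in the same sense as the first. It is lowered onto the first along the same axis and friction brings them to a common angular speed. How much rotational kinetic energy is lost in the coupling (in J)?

ΔKE lost ≈ 2260 J

No external torque acts about the common axis, so total angular momentum is conserved.
Moments of inertia: I_A = ½(5.65)(0.387)² = 0.4231 kg·m²; I_B = ½(479)(0.0895)² = 1.918 kg·m².
Taking A's sense as positive: L = (0.4231)(1210) + (1.918)(2300) = 4924 kg·m²·rpm.
Combined I = 0.4231 + 1.918 = 2.342 kg·m².
ω_f = L / I = 4924 / 2.342 = 2103 rpm.
KE_i = ½ΣIω² = 59040 J; KE_f = ½(2.342)(220.2)² = 56780 J.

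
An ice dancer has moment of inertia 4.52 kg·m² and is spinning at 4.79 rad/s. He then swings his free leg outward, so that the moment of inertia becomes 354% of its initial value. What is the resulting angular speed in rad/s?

ω₂ ≈ 1.35 rad/s

No external torque acts about the spin axis, so angular momentum is conserved.
I₂ = 3.54 × 4.52 = 16.00 kg·m².
ω₂ = I₁ω₁ / I₂ = (4.520)(4.79 rad/s) / (16.00) = 1.353 rad/s.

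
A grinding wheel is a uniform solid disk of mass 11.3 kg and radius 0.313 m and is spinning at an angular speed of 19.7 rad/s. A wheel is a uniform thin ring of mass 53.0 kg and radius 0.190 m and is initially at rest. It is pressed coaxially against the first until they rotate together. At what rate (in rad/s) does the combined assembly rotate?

The coupling torques are internal; angular momentum about the shared axis is conserved.
Moments of inertia: I_A = ½(11.3)(0.313)² = 0.5535 kg·m²; I_B = (53.0)(0.190)² = 1.913 kg·m².
Taking A's sense as positive: L = (0.5535)(19.7) = 10.90 kg·m²·rad/s.
Combined I = 0.5535 + 1.913 = 2.467 kg·m².
ω_f = L / I = 10.90 / 2.467 = 4.420 rad/s.

|ω_f| ≈ 4.42 rad/s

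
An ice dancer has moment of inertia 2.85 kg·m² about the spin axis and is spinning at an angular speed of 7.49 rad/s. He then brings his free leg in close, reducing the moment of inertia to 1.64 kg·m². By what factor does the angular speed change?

No external torque acts about the spin axis, so angular momentum is conserved.
ω₂/ω₁ = I₁/I₂ = 2.850 / 1.640 = 1.738.

ω₂/ω₁ ≈ 1.74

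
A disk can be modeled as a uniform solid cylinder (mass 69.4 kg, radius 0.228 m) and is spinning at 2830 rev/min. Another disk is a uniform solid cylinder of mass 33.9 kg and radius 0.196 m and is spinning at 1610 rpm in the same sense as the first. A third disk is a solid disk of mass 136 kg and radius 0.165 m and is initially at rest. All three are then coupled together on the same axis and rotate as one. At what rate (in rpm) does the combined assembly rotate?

|ω_f| ≈ 1430 rpm

The coupling torques are internal; angular momentum about the shared axis is conserved.
Moments of inertia: I_A = ½(69.4)(0.228)² = 1.804 kg·m²; I_B = ½(33.9)(0.196)² = 0.6512 kg·m²; I_C = ½(136)(0.165)² = 1.851 kg·m².
Taking A's sense as positive: L = (1.804)(2830) + (0.6512)(1610) = 6153 kg·m²·rpm.
Combined I = 1.804 + 0.6512 + 1.851 = 4.306 kg·m².
ω_f = L / I = 6153 / 4.306 = 1429 rpm.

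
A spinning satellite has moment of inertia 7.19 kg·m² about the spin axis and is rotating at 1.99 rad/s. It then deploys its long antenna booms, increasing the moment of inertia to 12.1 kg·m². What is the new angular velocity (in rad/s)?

ω₂ ≈ 1.18 rad/s

With no external torque about the axis, L is conserved: I₁ω₁ = I₂ω₂.
ω₂ = I₁ω₁ / I₂ = (7.190)(1.99 rad/s) / (12.10) = 1.182 rad/s.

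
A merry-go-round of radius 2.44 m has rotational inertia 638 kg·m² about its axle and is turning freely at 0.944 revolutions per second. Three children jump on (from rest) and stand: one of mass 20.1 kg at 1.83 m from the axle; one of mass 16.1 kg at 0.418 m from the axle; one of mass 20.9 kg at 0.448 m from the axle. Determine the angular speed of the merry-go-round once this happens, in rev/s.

No external torque acts about the axle; L_before = L_after.
Added inertia Σmr² = (20.1)(1.83)² + (16.1)(0.418)² + (20.9)(0.448)² = 74.32 kg·m²; I_f = 638.0 + 74.32 = 712.3 kg·m².
ω_f = I_p ω_i / I_f = (638.0)(0.944) / 712.3 = 0.8455 rev/s.

ω_f ≈ 0.846 rev/s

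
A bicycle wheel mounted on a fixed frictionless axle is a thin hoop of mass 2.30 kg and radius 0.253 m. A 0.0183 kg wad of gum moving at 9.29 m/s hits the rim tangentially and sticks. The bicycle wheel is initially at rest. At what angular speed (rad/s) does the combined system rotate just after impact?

|ω_f| ≈ 0.290 rad/s

About the axle the impulsive forces during the collision are internal, so angular momentum about that axis is conserved.
I_p = (2.30)(0.253)² = 0.1472 kg·m². Taking the sense of the wad of gum's angular momentum as positive, L_{wad} = m v R = (0.0183)(9.29)(0.253) = 0.04301 kg·m²/s.
L_i = 0 + 0.04301 = 0.04301 kg·m²/s.
After sticking, I_f = I_p + m R² = 0.1472 + (0.0183)(0.253)² = 0.1484 kg·m².
ω_f = L_i / I_f = 0.04301 / 0.1484 = 0.2899 rad/s.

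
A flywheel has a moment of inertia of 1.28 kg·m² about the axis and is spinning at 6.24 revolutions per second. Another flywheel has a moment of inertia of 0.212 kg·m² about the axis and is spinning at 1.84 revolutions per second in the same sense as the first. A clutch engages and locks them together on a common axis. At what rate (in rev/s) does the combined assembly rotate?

No external torque acts about the common axis, so total angular momentum is conserved.
Taking A's sense as positive: L = (1.280)(6.24) + (0.2120)(1.84) = 8.377 kg·m²·rev/s.
Combined I = 1.280 + 0.2120 = 1.492 kg·m².
ω_f = L / I = 8.377 / 1.492 = 5.615 rev/s.

|ω_f| ≈ 5.61 rev/s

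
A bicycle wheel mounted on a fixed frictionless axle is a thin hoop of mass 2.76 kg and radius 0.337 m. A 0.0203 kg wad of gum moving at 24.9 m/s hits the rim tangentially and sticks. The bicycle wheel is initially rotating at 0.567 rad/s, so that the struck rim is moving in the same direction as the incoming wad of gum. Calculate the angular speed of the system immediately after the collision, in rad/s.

About the axle the impulsive forces during the collision are internal, so angular momentum about that axis is conserved.
I_p = (2.76)(0.337)² = 0.3135 kg·m². Taking the sense of the wad of gum's angular momentum as positive, L_{wad} = m v R = (0.0203)(24.9)(0.337) = 0.1703 kg·m²/s.
L_i = +I_p ω_p + m v R = +(0.3135)(0.567) + 0.1703 = 0.3481 kg·m²/s.
After sticking, I_f = I_p + m R² = 0.3135 + (0.0203)(0.337)² = 0.3158 kg·m².
ω_f = L_i / I_f = 0.3481 / 0.3158 = 1.102 rad/s.

|ω_f| ≈ 1.10 rad/s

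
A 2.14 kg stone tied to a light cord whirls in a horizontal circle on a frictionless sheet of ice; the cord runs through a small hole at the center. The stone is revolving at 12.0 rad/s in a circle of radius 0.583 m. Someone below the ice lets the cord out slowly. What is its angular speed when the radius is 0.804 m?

No torque about the axis ⇒ m r₁² ω₁ = m r₂² ω₂.
ω₂ = ω₁ (r₁/r₂)² = (12.0)(0.583/0.804)² = 6.310 rad/s.

ω₂ ≈ 6.31 rad/s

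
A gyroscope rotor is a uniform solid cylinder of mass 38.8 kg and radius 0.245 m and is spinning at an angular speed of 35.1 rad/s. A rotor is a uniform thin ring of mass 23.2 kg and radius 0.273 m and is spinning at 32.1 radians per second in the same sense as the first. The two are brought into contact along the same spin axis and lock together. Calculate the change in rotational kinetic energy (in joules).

ΔKE ≈ -3.13 J

No external torque acts about the common axis, so total angular momentum is conserved.
Moments of inertia: I_A = ½(38.8)(0.245)² = 1.164 kg·m²; I_B = (23.2)(0.273)² = 1.729 kg·m².
Taking A's sense as positive: L = (1.164)(35.1) + (1.729)(32.1) = 96.38 kg·m²·rad/s.
Combined I = 1.164 + 1.729 = 2.894 kg·m².
ω_f = L / I = 96.38 / 2.894 = 33.31 rad/s.
KE_i = ½ΣIω² = 1608 J; KE_f = ½(2.894)(33.31)² = 1605 J.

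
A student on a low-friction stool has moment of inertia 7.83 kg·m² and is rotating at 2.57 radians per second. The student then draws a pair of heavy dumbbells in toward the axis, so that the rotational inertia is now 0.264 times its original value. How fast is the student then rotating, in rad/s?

No external torque acts about the spin axis, so angular momentum is conserved.
I₂ = 0.264 × 7.83 = 2.067 kg·m².
ω₂ = I₁ω₁ / I₂ = (7.830)(2.57 rad/s) / (2.067) = 9.735 rad/s.

ω₂ ≈ 9.73 rad/s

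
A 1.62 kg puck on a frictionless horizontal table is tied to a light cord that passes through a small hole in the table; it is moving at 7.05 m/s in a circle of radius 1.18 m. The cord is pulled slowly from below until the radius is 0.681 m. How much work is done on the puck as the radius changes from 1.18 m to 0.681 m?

W ≈ 80.6 J

The only horizontal force on the mass is along the cord (radial), so it exerts no torque about the hole and angular momentum m v r is conserved.
v₂ = v₁ r₁ / r₂ = (7.05)(1.18) / (0.681) = 12.22 m/s.
W = ΔKE = ½m(v₂² − v₁²) = 80.62 J.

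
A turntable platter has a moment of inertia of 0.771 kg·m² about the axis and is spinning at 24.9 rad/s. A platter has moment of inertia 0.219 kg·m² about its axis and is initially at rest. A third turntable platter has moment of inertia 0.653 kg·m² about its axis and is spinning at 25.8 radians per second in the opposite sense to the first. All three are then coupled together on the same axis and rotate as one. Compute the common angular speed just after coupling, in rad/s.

|ω_f| ≈ 1.43 rad/s

The coupling torques are internal; angular momentum about the shared axis is conserved.
Taking A's sense as positive: L = (0.7710)(24.9) − (0.6530)(25.8) = 2.351 kg·m²·rad/s.
Combined I = 0.7710 + 0.2190 + 0.6530 = 1.643 kg·m².
ω_f = L / I = 2.351 / 1.643 = 1.431 rad/s.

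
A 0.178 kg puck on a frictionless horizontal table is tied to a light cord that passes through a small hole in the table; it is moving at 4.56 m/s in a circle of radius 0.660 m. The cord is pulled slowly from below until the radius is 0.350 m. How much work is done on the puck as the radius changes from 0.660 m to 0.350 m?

W ≈ 4.73 J

Central (radial) force ⇒ zero torque about the center ⇒ m v r is constant.
v₂ = v₁ r₁ / r₂ = (4.56)(0.660) / (0.350) = 8.599 m/s.
W = ΔKE = ½m(v₂² − v₁²) = 4.730 J.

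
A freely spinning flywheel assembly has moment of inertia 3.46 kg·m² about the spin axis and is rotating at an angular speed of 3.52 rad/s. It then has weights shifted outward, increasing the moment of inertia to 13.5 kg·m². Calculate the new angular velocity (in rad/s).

ω₂ ≈ 0.902 rad/s

No external torque acts about the spin axis, so angular momentum is conserved.
ω₂ = I₁ω₁ / I₂ = (3.460)(3.52 rad/s) / (13.50) = 0.9022 rad/s.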